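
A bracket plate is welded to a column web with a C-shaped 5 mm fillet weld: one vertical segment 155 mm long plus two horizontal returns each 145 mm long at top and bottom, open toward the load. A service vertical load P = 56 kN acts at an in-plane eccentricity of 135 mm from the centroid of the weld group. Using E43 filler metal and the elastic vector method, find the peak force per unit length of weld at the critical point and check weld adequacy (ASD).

E43XX → F_EXX = 430 MPa.
Total weld length L_w = 445 mm. Treat welds as unit-width lines.
Centroid: x̄ = 2×145×72.5 / 445 = 47.25 mm from the vertical weld.
Polar moment about centroid: J = I_x + I_y = [155³/12 + 2×145×77.5²] + [155×47.25² + 2(145³/12 + 145×25.25²)] = 3091000 mm³.
Direct shear f_v = P/L_w = 56×10³ / 445 = 125.8 N/mm (vertical).
Torsion M = P·e = 56×10³ × 135 = 7560000 N·mm.
Critical point at (x, y) = (97.75, 77.5) from centroid. f_tx = M·y/J = 189.5 N/mm; f_ty = M·x/J = 239.1 N/mm.
Resultant f_max = √[f_tx² + (f_v + f_ty)²] = √[189.5² + (125.8 + 239.1)²] = 411.2 N/mm.
Capacity per unit length: r_n/Ω = (1/2.0) × 0.6 × 430 × (0.707 × 5) = 456 N/mm.
411.2 ≤ 456 → adequate.

f_max ≈ 411 N/mm; adequate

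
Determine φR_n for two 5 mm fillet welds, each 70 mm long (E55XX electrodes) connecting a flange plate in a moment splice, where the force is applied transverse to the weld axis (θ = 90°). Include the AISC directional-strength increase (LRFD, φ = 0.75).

φR_n ≈ 184 kN

E55XX → F_EXX = 550 MPa.
t_e = 0.707 × 5 = 3.535 mm; A_we = 3.535 × 140 = 494.9 mm².
Directional factor: 1.0 + 0.5 sin^1.5(90°) = 1.5.
F_nw = 0.6 × 550 × 1.5 = 495 MPa.
φR_n = 0.75 × 495 × 494.9 × 10⁻³ = 183.7 kN.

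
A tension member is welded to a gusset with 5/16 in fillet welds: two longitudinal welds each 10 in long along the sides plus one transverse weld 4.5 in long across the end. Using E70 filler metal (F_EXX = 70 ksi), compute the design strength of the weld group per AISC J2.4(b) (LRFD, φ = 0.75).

t_e = 0.707 × 0.3125 = 0.2209 in.
R_nwl = 0.6 × 70 × 0.2209 × 20 = 185.6 kips (longitudinal, 2 welds).
R_nwt = 0.6 × 70 × 0.2209 × 4.5 = 41.76 kips (transverse, base value).
(i) R_nwl + R_nwt = 227.3 kips; (ii) 0.85 R_nwl + 1.5 R_nwt = 220.4 kips.
R_n = max = 227.3 kips [governs: (i)]; φR_n = 170.5 kips.

φR_n ≈ 171 kips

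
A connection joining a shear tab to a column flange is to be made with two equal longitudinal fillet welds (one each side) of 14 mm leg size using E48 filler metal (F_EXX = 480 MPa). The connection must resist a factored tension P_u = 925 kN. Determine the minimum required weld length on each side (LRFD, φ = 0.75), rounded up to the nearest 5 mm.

Throat t_e = 0.707 × 14 = 9.898 mm.
φr_n = 0.75 × 0.6 × 480 × 9.898 × 10⁻³ = 2.138 kN/mm.
L_req = P_u / φr_n = 925 / 2.138 = 432.7 mm total.
Per side: 432.7 / 2 = 216.3 mm.
Round up → use L = 220 mm on each side.

L = 220 mm on each side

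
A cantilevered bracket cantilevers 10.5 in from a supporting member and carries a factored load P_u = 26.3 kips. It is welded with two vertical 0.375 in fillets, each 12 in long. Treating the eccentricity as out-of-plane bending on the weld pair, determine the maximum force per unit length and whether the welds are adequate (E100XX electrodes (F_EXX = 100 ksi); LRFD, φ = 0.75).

L_w = 2 × 12 = 24 in; section modulus (unit throat) S = 2 × L²/6 = 48 in².
Direct shear f_v = P/L_w = 26.3/24 = 1.096 kip/in.
Moment M = P × e = 26.3 × 10.5 = 276.15 kip·in; bending f_b = M/S = 5.753 kip/in.
f_max = √(f_v² + f_b²) = √(1.096² + 5.753²) = 5.857 kip/in.
φr_n = 0.75 × 0.6 × 100 × (0.707 × 0.375) = 11.93 kip/in → adequate.

f_max ≈ 5.86 kip/in; adequate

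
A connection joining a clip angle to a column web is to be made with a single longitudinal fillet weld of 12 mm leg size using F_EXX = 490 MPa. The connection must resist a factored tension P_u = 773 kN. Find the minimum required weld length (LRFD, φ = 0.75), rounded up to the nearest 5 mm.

L = 415 mm

Throat t_e = 0.707 × 12 = 8.484 mm.
φr_n = 0.75 × 0.6 × 490 × 8.484 × 10⁻³ = 1.871 kN/mm.
L_req = P_u / φr_n = 773 / 1.871 = 413.2 mm total.
Round up → use L = 415 mm.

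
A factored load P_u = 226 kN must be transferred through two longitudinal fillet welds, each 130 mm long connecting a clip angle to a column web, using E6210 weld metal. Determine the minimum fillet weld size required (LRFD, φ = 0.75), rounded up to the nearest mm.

w = 5 mm

E62XX → F_EXX = 620 MPa.
Total weld length L = 260 mm.
Required throat t_e = P_u / (φ × 0.6 F_EXX × L) = 226 / (0.75 × 0.6 × 620 × 260 × 10⁻³) = 3.116 mm.
Required leg w = t_e / 0.707 = 4.407 mm → use 5 mm.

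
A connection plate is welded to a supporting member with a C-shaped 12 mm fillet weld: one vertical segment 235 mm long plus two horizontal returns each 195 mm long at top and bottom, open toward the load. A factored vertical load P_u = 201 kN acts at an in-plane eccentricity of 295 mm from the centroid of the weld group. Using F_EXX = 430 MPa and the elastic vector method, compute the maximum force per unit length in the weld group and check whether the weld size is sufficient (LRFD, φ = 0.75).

Total weld length L_w = 625 mm. Treat welds as unit-width lines.
Centroid: x̄ = 2×195×97.5 / 625 = 60.84 mm from the vertical weld.
Polar moment about centroid: J = I_x + I_y = [235³/12 + 2×195×117.5²] + [235×60.84² + 2(195³/12 + 195×36.66²)] = 9096000 mm³.
Direct shear f_v = P/L_w = 201×10³ / 625 = 321.6 N/mm (vertical).
Torsion M = P·e = 201×10³ × 295 = 59295000 N·mm.
Critical point at (x, y) = (134.2, 117.5) from centroid. f_tx = M·y/J = 766 N/mm; f_ty = M·x/J = 874.6 N/mm.
Resultant f_max = √[f_tx² + (f_v + f_ty)²] = √[766² + (321.6 + 874.6)²] = 1420 N/mm.
Capacity per unit length: φr_n = 0.75 × 0.6 × 430 × (0.707 × 12) = 1642 N/mm.
1420 ≤ 1642 → adequate.

f_max ≈ 1420 N/mm; adequate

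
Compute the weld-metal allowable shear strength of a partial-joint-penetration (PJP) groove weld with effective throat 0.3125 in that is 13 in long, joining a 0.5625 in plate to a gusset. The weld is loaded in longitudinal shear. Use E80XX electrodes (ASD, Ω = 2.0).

R_n/Ω ≈ 97.5 kips

E80XX → F_EXX = 80 ksi.
Effective throat (given) t_e = 0.3125 in.
A_we = 0.3125 × 13 = 4.062 in².
F_nw = 0.6 F_EXX = 48 ksi.
R_n/Ω = (48 × 4.062) / 2.0 = 97.5 kips.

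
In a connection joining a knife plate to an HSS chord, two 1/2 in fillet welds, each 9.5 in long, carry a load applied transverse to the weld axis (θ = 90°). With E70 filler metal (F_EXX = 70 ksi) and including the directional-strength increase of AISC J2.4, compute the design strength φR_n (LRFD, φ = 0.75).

φR_n ≈ 317 kips

t_e = 0.707 × 0.5 = 0.3535 in; A_we = 0.3535 × 19 = 6.716 in².
Directional factor: 1.0 + 0.5 sin^1.5(90°) = 1.5.
F_nw = 0.6 × 70 × 1.5 = 63 ksi.
φR_n = 0.75 × 63 × 6.716 = 317.4 kips.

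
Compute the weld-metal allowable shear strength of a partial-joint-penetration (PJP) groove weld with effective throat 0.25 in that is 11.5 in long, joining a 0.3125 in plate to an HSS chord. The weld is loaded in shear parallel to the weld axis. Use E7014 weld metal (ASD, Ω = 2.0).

E70XX → F_EXX = 70 ksi.
Effective throat (given) t_e = 0.25 in.
A_we = 0.25 × 11.5 = 2.875 in².
F_nw = 0.6 F_EXX = 42 ksi.
R_n/Ω = (42 × 2.875) / 2.0 = 60.38 kip.

R_n/Ω ≈ 60.4 kip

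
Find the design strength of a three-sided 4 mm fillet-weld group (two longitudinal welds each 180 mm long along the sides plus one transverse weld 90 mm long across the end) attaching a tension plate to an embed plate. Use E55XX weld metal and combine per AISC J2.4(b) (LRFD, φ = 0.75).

E55XX → F_EXX = 550 MPa.
t_e = 0.707 × 4 = 2.828 mm.
R_nwl = 0.6 × 550 × 2.828 × 360 × 10⁻³ = 336 kN (longitudinal, 2 welds).
R_nwt = 0.6 × 550 × 2.828 × 90 × 10⁻³ = 83.99 kN (transverse, base value).
(i) R_nwl + R_nwt = 420 kN; (ii) 0.85 R_nwl + 1.5 R_nwt = 411.6 kN.
R_n = max = 420 kN [governs: (i)]; φR_n = 315 kN.

φR_n ≈ 315 kN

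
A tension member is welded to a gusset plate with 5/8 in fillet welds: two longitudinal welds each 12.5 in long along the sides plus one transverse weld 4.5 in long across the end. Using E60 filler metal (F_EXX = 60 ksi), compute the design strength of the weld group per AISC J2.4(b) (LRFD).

φR_n ≈ 352 kips

t_e = 0.707 × 0.625 = 0.4419 in.
R_nwl = 0.6 × 60 × 0.4419 × 25 = 397.7 kips (longitudinal, 2 welds).
R_nwt = 0.6 × 60 × 0.4419 × 4.5 = 71.58 kips (transverse, base value).
(i) R_nwl + R_nwt = 469.3 kips; (ii) 0.85 R_nwl + 1.5 R_nwt = 445.4 kips.
R_n = max = 469.3 kips [governs: (i)]; φR_n = 352 kips.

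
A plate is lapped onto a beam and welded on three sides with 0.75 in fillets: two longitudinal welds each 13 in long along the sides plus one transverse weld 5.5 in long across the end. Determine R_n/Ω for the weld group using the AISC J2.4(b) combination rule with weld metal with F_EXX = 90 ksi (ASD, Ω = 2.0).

R_n/Ω ≈ 451 kips

t_e = 0.707 × 0.75 = 0.5302 in.
R_nwl = 0.6 × 90 × 0.5302 × 26 = 744.5 kips (longitudinal, 2 welds).
R_nwt = 0.6 × 90 × 0.5302 × 5.5 = 157.5 kips (transverse, base value).
(i) R_nwl + R_nwt = 902 kips; (ii) 0.85 R_nwl + 1.5 R_nwt = 869 kips.
R_n = max = 902 kips [governs: (i)]; R_n/Ω = 451 kips.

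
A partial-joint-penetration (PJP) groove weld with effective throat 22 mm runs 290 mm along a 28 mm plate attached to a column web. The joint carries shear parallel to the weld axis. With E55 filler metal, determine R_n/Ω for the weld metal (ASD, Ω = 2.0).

R_n/Ω ≈ 1050 kN

E55XX → F_EXX = 550 MPa.
Effective throat (given) t_e = 22 mm.
A_we = 22 × 290 = 6380 mm².
F_nw = 0.6 F_EXX = 330 MPa.
R_n/Ω = (330 × 6380) / 2.0 × 10⁻³ = 1053 kN.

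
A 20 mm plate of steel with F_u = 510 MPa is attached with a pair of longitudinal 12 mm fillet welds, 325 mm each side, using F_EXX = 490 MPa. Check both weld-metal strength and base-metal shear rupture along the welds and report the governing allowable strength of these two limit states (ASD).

t_e = 0.707 × 12 = 8.484 mm; L = 650 mm.
Weld metal: R_n/Ω = (1/2.0) × 0.6 × 490 × 8.484 × 650 × 10⁻³ = 810.6 kN.
Base metal (shear rupture): R_n/Ω = (1/2.0) × 0.6 × 510 × 20 × 650 × 10⁻³ = 1989 kN.
Governing: weld metal.

R_n/Ω ≈ 811 kN (weld metal governs)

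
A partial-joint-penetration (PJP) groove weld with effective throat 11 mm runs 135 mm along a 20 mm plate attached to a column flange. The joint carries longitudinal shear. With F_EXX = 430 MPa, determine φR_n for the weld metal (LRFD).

Effective throat (given) t_e = 11 mm.
A_we = 11 × 135 = 1485 mm².
F_nw = 0.6 F_EXX = 258 MPa.
φR_n = 0.75 × 258 × 1485 × 10⁻³ = 287.3 kN.

φR_n ≈ 287 kN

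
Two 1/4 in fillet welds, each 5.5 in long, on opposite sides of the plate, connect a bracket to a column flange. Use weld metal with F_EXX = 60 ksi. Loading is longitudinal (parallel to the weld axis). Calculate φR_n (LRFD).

φR_n ≈ 52.5 kip

Effective throat t_e = 0.707 × 0.25 = 0.1767 in.
Total length L = 11 in; A_we = 0.1767 × 11 = 1.944 in².
F_nw = 0.6 F_EXX = 0.6 × 60 = 36 ksi.
φR_n = 0.75 × 36 × 1.944 = 52.49 kip.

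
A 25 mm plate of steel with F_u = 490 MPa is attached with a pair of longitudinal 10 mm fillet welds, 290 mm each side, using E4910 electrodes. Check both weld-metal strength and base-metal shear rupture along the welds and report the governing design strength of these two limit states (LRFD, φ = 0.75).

E49XX → F_EXX = 490 MPa.
t_e = 0.707 × 10 = 7.07 mm; L = 580 mm.
Weld metal: φR_n = 0.75 × 0.6 × 490 × 7.07 × 580 × 10⁻³ = 904.2 kN.
Base metal (shear rupture): φR_n = 0.75 × 0.6 × 490 × 25 × 580 × 10⁻³ = 3197 kN.
Governing: weld metal.

φR_n ≈ 904 kN (weld metal governs)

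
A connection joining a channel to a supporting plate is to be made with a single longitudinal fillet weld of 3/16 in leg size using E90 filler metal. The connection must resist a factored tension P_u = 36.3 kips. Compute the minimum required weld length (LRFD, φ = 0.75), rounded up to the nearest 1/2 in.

E90XX → F_EXX = 90 ksi.
Throat t_e = 0.707 × 0.1875 = 0.1326 in.
φr_n = 0.75 × 0.6 × 90 × 0.1326 = 5.369 kips/in.
L_req = P_u / φr_n = 36.3 / 5.369 = 6.761 in total.
Round up → use L = 7 in.

L = 7 in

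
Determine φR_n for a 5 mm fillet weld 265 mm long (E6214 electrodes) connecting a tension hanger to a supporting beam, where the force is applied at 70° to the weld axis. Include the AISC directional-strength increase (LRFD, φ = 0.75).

φR_n ≈ 380 kN

E62XX → F_EXX = 620 MPa.
t_e = 0.707 × 5 = 3.535 mm; A_we = 3.535 × 265 = 936.8 mm².
Directional factor: 1.0 + 0.5 sin^1.5(70°) = 1.455.
F_nw = 0.6 × 620 × 1.455 = 541.4 MPa.
φR_n = 0.75 × 541.4 × 936.8 × 10⁻³ = 380.4 kN.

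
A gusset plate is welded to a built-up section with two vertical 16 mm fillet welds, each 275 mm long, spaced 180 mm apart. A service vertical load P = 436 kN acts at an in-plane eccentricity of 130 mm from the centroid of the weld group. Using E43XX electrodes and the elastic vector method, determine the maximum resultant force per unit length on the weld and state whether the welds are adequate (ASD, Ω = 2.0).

E43XX → F_EXX = 430 MPa.
Total weld length L_w = 550 mm. Treat welds as unit-width lines.
Polar moment about centroid: J = 2[d³/12 + d(b/2)²] = 2[275³/12 + 275×90²] = 7921000 mm³.
Direct shear f_v = P/L_w = 436×10³ / 550 = 792.7 N/mm (vertical).
Torsion M = P·e = 436×10³ × 130 = 56680000 N·mm.
Critical point at (x, y) = (90, 137.5) from centroid. f_tx = M·y/J = 983.9 N/mm; f_ty = M·x/J = 644 N/mm.
Resultant f_max = √[f_tx² + (f_v + f_ty)²] = √[983.9² + (792.7 + 644)²] = 1741 N/mm.
Capacity per unit length: r_n/Ω = (1/2.0) × 0.6 × 430 × (0.707 × 16) = 1459 N/mm.
1741 > 1459 → NOT adequate.

f_max ≈ 1740 N/mm; NOT adequate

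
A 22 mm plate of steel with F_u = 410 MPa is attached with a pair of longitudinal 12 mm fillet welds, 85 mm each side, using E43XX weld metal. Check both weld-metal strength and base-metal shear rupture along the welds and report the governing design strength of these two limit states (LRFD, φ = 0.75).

E43XX → F_EXX = 430 MPa.
t_e = 0.707 × 12 = 8.484 mm; L = 170 mm.
Weld metal: φR_n = 0.75 × 0.6 × 430 × 8.484 × 170 × 10⁻³ = 279.1 kN.
Base metal (shear rupture): φR_n = 0.75 × 0.6 × 410 × 22 × 170 × 10⁻³ = 690 kN.
Governing: weld metal.

φR_n ≈ 279 kN (weld metal governs)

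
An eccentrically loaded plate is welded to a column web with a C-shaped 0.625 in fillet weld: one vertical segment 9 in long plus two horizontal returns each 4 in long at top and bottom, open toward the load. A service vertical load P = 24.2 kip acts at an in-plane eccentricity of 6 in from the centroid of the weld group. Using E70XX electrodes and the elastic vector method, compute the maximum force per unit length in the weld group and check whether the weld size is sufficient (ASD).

E70XX → F_EXX = 70 ksi.
Total weld length L_w = 17 in. Treat welds as unit-width lines.
Centroid: x̄ = 2×4×2 / 17 = 0.9412 in from the vertical weld.
Polar moment about centroid: J = I_x + I_y = [9³/12 + 2×4×4.5²] + [9×0.9412² + 2(4³/12 + 4×1.059²)] = 250.4 in³.
Direct shear f_v = P/L_w = 24.2 / 17 = 1.424 kip/in (vertical).
Torsion M = P·e = 24.2 × 6 = 145.2 kip·in.
Critical point at (x, y) = (3.059, 4.5) from centroid. f_tx = M·y/J = 2.61 kip/in; f_ty = M·x/J = 1.774 kip/in.
Resultant f_max = √[f_tx² + (f_v + f_ty)²] = √[2.61² + (1.424 + 1.774)²] = 4.127 kip/in.
Capacity per unit length: r_n/Ω = (1/2.0) × 0.6 × 70 × (0.707 × 0.625) = 9.279 kip/in.
4.127 ≤ 9.279 → adequate.

f_max ≈ 4.13 kip/in; adequate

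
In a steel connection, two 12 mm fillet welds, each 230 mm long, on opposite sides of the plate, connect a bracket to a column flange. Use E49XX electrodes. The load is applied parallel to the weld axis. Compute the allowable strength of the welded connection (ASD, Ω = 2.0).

E49XX → F_EXX = 490 MPa.
Effective throat t_e = 0.707 × 12 = 8.484 mm.
Total length L = 460 mm; A_we = 8.484 × 460 = 3903 mm².
F_nw = 0.6 F_EXX = 0.6 × 490 = 294 MPa.
R_n = 294 × 3903 × 10⁻³ = 1147 kN; R_n/Ω = 1147/2.0 = 573.7 kN.

R_n/Ω ≈ 574 kN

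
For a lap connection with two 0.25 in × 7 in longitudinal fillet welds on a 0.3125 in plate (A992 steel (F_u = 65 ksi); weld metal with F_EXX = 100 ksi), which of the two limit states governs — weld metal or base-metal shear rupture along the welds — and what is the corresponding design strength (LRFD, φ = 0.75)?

φR_n ≈ 111 kip (weld metal governs)

t_e = 0.707 × 0.25 = 0.1767 in; L = 14 in.
Weld metal: φR_n = 0.75 × 0.6 × 100 × 0.1767 × 14 = 111.4 kip.
Base metal (shear rupture): φR_n = 0.75 × 0.6 × 65 × 0.3125 × 14 = 128 kip.
Governing: weld metal.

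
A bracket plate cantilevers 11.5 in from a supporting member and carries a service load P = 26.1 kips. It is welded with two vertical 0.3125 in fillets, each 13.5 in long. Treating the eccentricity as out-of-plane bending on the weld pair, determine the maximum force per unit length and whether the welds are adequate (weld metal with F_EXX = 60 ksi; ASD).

L_w = 2 × 13.5 = 27 in; section modulus (unit throat) S = 2 × L²/6 = 60.75 in².
Direct shear f_v = P/L_w = 26.1/27 = 0.9667 kip/in.
Moment M = P × e = 26.1 × 11.5 = 300.15 kip·in; bending f_b = M/S = 4.941 kip/in.
f_max = √(f_v² + f_b²) = √(0.9667² + 4.941²) = 5.034 kip/in.
r_n/Ω = (1/2.0) × 0.6 × 60 × (0.707 × 0.3125) = 3.977 kip/in → NOT adequate.

f_max ≈ 5.03 kip/in; NOT adequate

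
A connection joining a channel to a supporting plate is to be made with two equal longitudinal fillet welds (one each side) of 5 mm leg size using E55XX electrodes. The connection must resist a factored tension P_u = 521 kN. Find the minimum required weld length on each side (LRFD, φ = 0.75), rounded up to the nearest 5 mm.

L = 300 mm on each side

E55XX → F_EXX = 550 MPa.
Throat t_e = 0.707 × 5 = 3.535 mm.
φr_n = 0.75 × 0.6 × 550 × 3.535 × 10⁻³ = 0.8749 kN/mm.
L_req = P_u / φr_n = 521 / 0.8749 = 595.5 mm total.
Per side: 595.5 / 2 = 297.7 mm.
Round up → use L = 300 mm on each side.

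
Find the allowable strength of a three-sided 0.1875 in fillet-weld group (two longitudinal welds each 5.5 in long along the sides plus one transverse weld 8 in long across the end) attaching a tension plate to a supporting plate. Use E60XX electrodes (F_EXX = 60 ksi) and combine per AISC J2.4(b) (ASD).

R_n/Ω ≈ 50.9 kip

t_e = 0.707 × 0.1875 = 0.1326 in.
R_nwl = 0.6 × 60 × 0.1326 × 11 = 52.49 kip (longitudinal, 2 welds).
R_nwt = 0.6 × 60 × 0.1326 × 8 = 38.18 kip (transverse, base value).
(i) R_nwl + R_nwt = 90.67 kip; (ii) 0.85 R_nwl + 1.5 R_nwt = 101.9 kip.
R_n = max = 101.9 kip [governs: (ii)]; R_n/Ω = 50.94 kip.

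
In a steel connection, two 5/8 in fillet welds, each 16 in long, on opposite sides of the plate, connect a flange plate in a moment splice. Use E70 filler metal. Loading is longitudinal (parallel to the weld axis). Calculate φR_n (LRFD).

E70XX → F_EXX = 70 ksi.
Effective throat t_e = 0.707 × 0.625 = 0.4419 in.
Total length L = 32 in; A_we = 0.4419 × 32 = 14.14 in².
F_nw = 0.6 F_EXX = 0.6 × 70 = 42 ksi.
φR_n = 0.75 × 42 × 14.14 = 445.4 kip.

φR_n ≈ 445 kip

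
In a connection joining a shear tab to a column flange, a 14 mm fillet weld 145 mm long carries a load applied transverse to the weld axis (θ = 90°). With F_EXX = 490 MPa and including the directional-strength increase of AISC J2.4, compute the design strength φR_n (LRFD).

t_e = 0.707 × 14 = 9.898 mm; A_we = 9.898 × 145 = 1435 mm².
Directional factor: 1.0 + 0.5 sin^1.5(90°) = 1.5.
F_nw = 0.6 × 490 × 1.5 = 441 MPa.
φR_n = 0.75 × 441 × 1435 × 10⁻³ = 474.7 kN.

φR_n ≈ 475 kN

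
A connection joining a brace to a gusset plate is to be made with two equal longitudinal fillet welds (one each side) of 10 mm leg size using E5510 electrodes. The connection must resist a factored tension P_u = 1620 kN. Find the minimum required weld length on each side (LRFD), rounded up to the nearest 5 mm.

E55XX → F_EXX = 550 MPa.
Throat t_e = 0.707 × 10 = 7.07 mm.
φr_n = 0.75 × 0.6 × 550 × 7.07 × 10⁻³ = 1.75 kN/mm.
L_req = P_u / φr_n = 1620 / 1.75 = 925.8 mm total.
Per side: 925.8 / 2 = 462.9 mm.
Round up → use L = 465 mm on each side.

L = 465 mm on each side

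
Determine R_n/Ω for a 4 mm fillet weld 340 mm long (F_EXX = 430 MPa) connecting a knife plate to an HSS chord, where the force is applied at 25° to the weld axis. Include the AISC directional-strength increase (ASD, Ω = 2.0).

R_n/Ω ≈ 141 kN

t_e = 0.707 × 4 = 2.828 mm; A_we = 2.828 × 340 = 961.5 mm².
Directional factor: 1.0 + 0.5 sin^1.5(25°) = 1.137.
F_nw = 0.6 × 430 × 1.137 = 293.4 MPa.
R_n/Ω = (293.4 × 961.5) / 2.0 × 10⁻³ = 141.1 kN.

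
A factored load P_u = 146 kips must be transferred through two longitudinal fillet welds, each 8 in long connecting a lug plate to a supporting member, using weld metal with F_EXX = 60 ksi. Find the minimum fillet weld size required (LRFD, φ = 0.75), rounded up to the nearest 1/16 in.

w = 1/2 in

Total weld length L = 16 in.
Required throat t_e = P_u / (φ × 0.6 F_EXX × L) = 146 / (0.75 × 0.6 × 60 × 16) = 0.338 in.
Required leg w = t_e / 0.707 = 0.478 in → use 1/2 in.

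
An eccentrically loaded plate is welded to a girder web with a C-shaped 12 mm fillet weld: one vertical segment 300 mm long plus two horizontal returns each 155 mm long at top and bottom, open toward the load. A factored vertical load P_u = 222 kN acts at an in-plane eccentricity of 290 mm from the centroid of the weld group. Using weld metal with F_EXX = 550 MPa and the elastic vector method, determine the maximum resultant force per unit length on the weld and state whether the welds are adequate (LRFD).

f_max ≈ 1390 N/mm; adequate

Total weld length L_w = 610 mm. Treat welds as unit-width lines.
Centroid: x̄ = 2×155×77.5 / 610 = 39.39 mm from the vertical weld.
Polar moment about centroid: J = I_x + I_y = [300³/12 + 2×155×150²] + [300×39.39² + 2(155³/12 + 155×38.11²)] = 10760000 mm³.
Direct shear f_v = P/L_w = 222×10³ / 610 = 363.9 N/mm (vertical).
Torsion M = P·e = 222×10³ × 290 = 64380000 N·mm.
Critical point at (x, y) = (115.6, 150) from centroid. f_tx = M·y/J = 897.4 N/mm; f_ty = M·x/J = 691.7 N/mm.
Resultant f_max = √[f_tx² + (f_v + f_ty)²] = √[897.4² + (363.9 + 691.7)²] = 1385 N/mm.
Capacity per unit length: φr_n = 0.75 × 0.6 × 550 × (0.707 × 12) = 2100 N/mm.
1385 ≤ 2100 → adequate.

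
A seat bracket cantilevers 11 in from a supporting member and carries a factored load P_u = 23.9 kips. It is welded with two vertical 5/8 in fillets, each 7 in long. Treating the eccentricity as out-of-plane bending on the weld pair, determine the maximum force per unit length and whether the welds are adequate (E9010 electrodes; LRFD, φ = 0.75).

f_max ≈ 16.2 kip/in; adequate

E90XX → F_EXX = 90 ksi.
L_w = 2 × 7 = 14 in; section modulus (unit throat) S = 2 × L²/6 = 16.33 in².
Direct shear f_v = P/L_w = 23.9/14 = 1.707 kip/in.
Moment M = P × e = 23.9 × 11 = 262.9 kip·in; bending f_b = M/S = 16.1 kip/in.
f_max = √(f_v² + f_b²) = √(1.707² + 16.1²) = 16.19 kip/in.
φr_n = 0.75 × 0.6 × 90 × (0.707 × 0.625) = 17.9 kip/in → adequate.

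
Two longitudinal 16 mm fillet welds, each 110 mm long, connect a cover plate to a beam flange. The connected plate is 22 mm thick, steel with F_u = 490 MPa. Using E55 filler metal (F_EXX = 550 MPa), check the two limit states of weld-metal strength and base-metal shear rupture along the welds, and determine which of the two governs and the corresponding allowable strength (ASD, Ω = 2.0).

R_n/Ω ≈ 411 kN (weld metal governs)

t_e = 0.707 × 16 = 11.31 mm; L = 220 mm.
Weld metal: R_n/Ω = (1/2.0) × 0.6 × 550 × 11.31 × 220 × 10⁻³ = 410.6 kN.
Base metal (shear rupture): R_n/Ω = (1/2.0) × 0.6 × 490 × 22 × 220 × 10⁻³ = 711.5 kN.
Governing: weld metal.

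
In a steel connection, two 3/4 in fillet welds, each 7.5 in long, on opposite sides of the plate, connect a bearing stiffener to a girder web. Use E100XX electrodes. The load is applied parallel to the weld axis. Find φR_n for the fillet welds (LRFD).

E100XX → F_EXX = 100 ksi.
Effective throat t_e = 0.707 × 0.75 = 0.5302 in.
Total length L = 15 in; A_we = 0.5302 × 15 = 7.954 in².
F_nw = 0.6 F_EXX = 0.6 × 100 = 60 ksi.
φR_n = 0.75 × 60 × 7.954 = 357.9 kips.

φR_n ≈ 358 kips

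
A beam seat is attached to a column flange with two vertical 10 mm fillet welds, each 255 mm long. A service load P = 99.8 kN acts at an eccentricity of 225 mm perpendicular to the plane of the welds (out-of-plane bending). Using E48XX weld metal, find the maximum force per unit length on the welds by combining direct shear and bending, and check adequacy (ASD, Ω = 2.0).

E48XX → F_EXX = 480 MPa.
L_w = 2 × 255 = 510 mm; section modulus (unit throat) S = 2 × L²/6 = 21680 mm².
Direct shear f_v = P/L_w = 99.8×10³/510 = 195.7 N/mm.
Moment M = P × e = 99.8×10³ × 225 = 22455000 N·mm; bending f_b = M/S = 1036 N/mm.
f_max = √(f_v² + f_b²) = √(195.7² + 1036²) = 1054 N/mm.
r_n/Ω = (1/2.0) × 0.6 × 480 × (0.707 × 10) = 1018 N/mm → NOT adequate.

f_max ≈ 1050 N/mm; NOT adequate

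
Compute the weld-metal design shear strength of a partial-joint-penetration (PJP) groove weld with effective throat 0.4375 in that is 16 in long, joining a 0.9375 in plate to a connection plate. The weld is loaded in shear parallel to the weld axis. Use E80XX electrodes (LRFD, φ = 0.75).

φR_n ≈ 252 kips

E80XX → F_EXX = 80 ksi.
Effective throat (given) t_e = 0.4375 in.
A_we = 0.4375 × 16 = 7 in².
F_nw = 0.6 F_EXX = 48 ksi.
φR_n = 0.75 × 48 × 7 = 252 kips.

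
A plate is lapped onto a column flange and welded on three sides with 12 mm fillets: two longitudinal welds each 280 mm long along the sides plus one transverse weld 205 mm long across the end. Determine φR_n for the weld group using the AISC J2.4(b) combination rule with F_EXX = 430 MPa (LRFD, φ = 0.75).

φR_n ≈ 1290 kN

t_e = 0.707 × 12 = 8.484 mm.
R_nwl = 0.6 × 430 × 8.484 × 560 × 10⁻³ = 1226 kN (longitudinal, 2 welds).
R_nwt = 0.6 × 430 × 8.484 × 205 × 10⁻³ = 448.7 kN (transverse, base value).
(i) R_nwl + R_nwt = 1674 kN; (ii) 0.85 R_nwl + 1.5 R_nwt = 1715 kN.
R_n = max = 1715 kN [governs: (ii)]; φR_n = 1286 kN.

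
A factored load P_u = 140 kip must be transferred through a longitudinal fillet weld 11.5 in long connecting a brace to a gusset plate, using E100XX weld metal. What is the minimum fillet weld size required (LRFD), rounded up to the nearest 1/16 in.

E100XX → F_EXX = 100 ksi.
Total weld length L = 11.5 in.
Required throat t_e = P_u / (φ × 0.6 F_EXX × L) = 140 / (0.75 × 0.6 × 100 × 11.5) = 0.2705 in.
Required leg w = t_e / 0.707 = 0.3826 in → use 7/16 in.

w = 7/16 in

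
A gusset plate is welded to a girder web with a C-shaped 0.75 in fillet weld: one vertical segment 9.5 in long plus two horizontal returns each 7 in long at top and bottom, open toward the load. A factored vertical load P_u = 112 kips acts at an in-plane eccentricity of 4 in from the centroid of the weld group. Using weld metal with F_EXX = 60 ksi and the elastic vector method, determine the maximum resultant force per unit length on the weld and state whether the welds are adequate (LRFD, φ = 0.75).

f_max ≈ 9.95 kip/in; adequate

Total weld length L_w = 23.5 in. Treat welds as unit-width lines.
Centroid: x̄ = 2×7×3.5 / 23.5 = 2.085 in from the vertical weld.
Polar moment about centroid: J = I_x + I_y = [9.5³/12 + 2×7×4.75²] + [9.5×2.085² + 2(7³/12 + 7×1.415²)] = 513.8 in³.
Direct shear f_v = P/L_w = 112 / 23.5 = 4.766 kip/in (vertical).
Torsion M = P·e = 112 × 4 = 448 kip·in.
Critical point at (x, y) = (4.915, 4.75) from centroid. f_tx = M·y/J = 4.142 kip/in; f_ty = M·x/J = 4.285 kip/in.
Resultant f_max = √[f_tx² + (f_v + f_ty)²] = √[4.142² + (4.766 + 4.285)²] = 9.954 kip/in.
Capacity per unit length: φr_n = 0.75 × 0.6 × 60 × (0.707 × 0.75) = 14.32 kip/in.
9.954 ≤ 14.32 → adequate.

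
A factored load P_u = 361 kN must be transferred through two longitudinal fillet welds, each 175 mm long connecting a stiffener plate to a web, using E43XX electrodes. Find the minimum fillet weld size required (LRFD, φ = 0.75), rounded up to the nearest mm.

E43XX → F_EXX = 430 MPa.
Total weld length L = 350 mm.
Required throat t_e = P_u / (φ × 0.6 F_EXX × L) = 361 / (0.75 × 0.6 × 430 × 350 × 10⁻³) = 5.33 mm.
Required leg w = t_e / 0.707 = 7.539 mm → use 8 mm.

w = 8 mm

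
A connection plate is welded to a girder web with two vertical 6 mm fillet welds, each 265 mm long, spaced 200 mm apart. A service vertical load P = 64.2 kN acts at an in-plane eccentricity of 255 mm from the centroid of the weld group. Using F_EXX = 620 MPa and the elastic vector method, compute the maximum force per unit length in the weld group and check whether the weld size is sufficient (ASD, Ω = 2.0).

Total weld length L_w = 530 mm. Treat welds as unit-width lines.
Polar moment about centroid: J = 2[d³/12 + d(b/2)²] = 2[265³/12 + 265×100²] = 8402000 mm³.
Direct shear f_v = P/L_w = 64.2×10³ / 530 = 121.1 N/mm (vertical).
Torsion M = P·e = 64.2×10³ × 255 = 16371000 N·mm.
Critical point at (x, y) = (100, 132.5) from centroid. f_tx = M·y/J = 258.2 N/mm; f_ty = M·x/J = 194.9 N/mm.
Resultant f_max = √[f_tx² + (f_v + f_ty)²] = √[258.2² + (121.1 + 194.9)²] = 408.1 N/mm.
Capacity per unit length: r_n/Ω = (1/2.0) × 0.6 × 620 × (0.707 × 6) = 789 N/mm.
408.1 ≤ 789 → adequate.

f_max ≈ 408 N/mm; adequate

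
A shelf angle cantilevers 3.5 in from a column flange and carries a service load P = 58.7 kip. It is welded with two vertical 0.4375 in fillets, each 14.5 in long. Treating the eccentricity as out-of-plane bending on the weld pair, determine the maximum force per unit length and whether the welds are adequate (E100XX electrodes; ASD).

f_max ≈ 3.56 kip/in; adequate

E100XX → F_EXX = 100 ksi.
L_w = 2 × 14.5 = 29 in; section modulus (unit throat) S = 2 × L²/6 = 70.08 in².
Direct shear f_v = P/L_w = 58.7/29 = 2.024 kip/in.
Moment M = P × e = 58.7 × 3.5 = 205.45 kip·in; bending f_b = M/S = 2.932 kip/in.
f_max = √(f_v² + f_b²) = √(2.024² + 2.932²) = 3.562 kip/in.
r_n/Ω = (1/2.0) × 0.6 × 100 × (0.707 × 0.4375) = 9.279 kip/in → adequate.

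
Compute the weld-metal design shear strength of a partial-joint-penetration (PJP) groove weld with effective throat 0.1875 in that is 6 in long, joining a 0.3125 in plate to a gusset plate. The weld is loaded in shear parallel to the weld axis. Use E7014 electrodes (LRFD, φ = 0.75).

φR_n ≈ 35.4 kip

E70XX → F_EXX = 70 ksi.
Effective throat (given) t_e = 0.1875 in.
A_we = 0.1875 × 6 = 1.125 in².
F_nw = 0.6 F_EXX = 42 ksi.
φR_n = 0.75 × 42 × 1.125 = 35.44 kip.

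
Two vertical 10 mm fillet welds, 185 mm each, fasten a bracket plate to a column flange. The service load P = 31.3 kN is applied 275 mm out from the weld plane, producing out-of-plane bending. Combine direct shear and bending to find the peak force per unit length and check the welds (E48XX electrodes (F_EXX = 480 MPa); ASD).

f_max ≈ 759 N/mm; adequate

L_w = 2 × 185 = 370 mm; section modulus (unit throat) S = 2 × L²/6 = 11410 mm².
Direct shear f_v = P/L_w = 31.3×10³/370 = 84.59 N/mm.
Moment M = P × e = 31.3×10³ × 275 = 8607500 N·mm; bending f_b = M/S = 754.5 N/mm.
f_max = √(f_v² + f_b²) = √(84.59² + 754.5²) = 759.2 N/mm.
r_n/Ω = (1/2.0) × 0.6 × 480 × (0.707 × 10) = 1018 N/mm → adequate.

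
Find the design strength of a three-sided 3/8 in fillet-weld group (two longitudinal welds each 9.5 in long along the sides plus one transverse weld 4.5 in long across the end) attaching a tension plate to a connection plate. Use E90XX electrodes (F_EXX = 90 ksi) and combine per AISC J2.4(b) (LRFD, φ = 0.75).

t_e = 0.707 × 0.375 = 0.2651 in.
R_nwl = 0.6 × 90 × 0.2651 × 19 = 272 kip (longitudinal, 2 welds).
R_nwt = 0.6 × 90 × 0.2651 × 4.5 = 64.43 kip (transverse, base value).
(i) R_nwl + R_nwt = 336.4 kip; (ii) 0.85 R_nwl + 1.5 R_nwt = 327.9 kip.
R_n = max = 336.4 kip [governs: (i)]; φR_n = 252.3 kip.

φR_n ≈ 252 kip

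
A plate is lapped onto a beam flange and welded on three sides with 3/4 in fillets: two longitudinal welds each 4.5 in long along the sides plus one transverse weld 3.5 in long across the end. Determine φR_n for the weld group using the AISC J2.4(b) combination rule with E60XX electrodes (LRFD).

φR_n ≈ 185 kip

E60XX → F_EXX = 60 ksi.
t_e = 0.707 × 0.75 = 0.5302 in.
R_nwl = 0.6 × 60 × 0.5302 × 9 = 171.8 kip (longitudinal, 2 welds).
R_nwt = 0.6 × 60 × 0.5302 × 3.5 = 66.81 kip (transverse, base value).
(i) R_nwl + R_nwt = 238.6 kip; (ii) 0.85 R_nwl + 1.5 R_nwt = 246.2 kip.
R_n = max = 246.2 kip [governs: (ii)]; φR_n = 184.7 kip.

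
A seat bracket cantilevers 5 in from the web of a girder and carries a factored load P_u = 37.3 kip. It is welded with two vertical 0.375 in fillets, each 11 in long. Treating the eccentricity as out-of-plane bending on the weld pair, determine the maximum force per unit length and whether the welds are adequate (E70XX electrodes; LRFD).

f_max ≈ 4.93 kip/in; adequate

E70XX → F_EXX = 70 ksi.
L_w = 2 × 11 = 22 in; section modulus (unit throat) S = 2 × L²/6 = 40.33 in².
Direct shear f_v = P/L_w = 37.3/22 = 1.695 kip/in.
Moment M = P × e = 37.3 × 5 = 186.5 kip·in; bending f_b = M/S = 4.624 kip/in.
f_max = √(f_v² + f_b²) = √(1.695² + 4.624²) = 4.925 kip/in.
φr_n = 0.75 × 0.6 × 70 × (0.707 × 0.375) = 8.351 kip/in → adequate.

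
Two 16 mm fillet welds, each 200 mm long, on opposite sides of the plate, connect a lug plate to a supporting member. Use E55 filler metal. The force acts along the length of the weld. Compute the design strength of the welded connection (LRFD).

E55XX → F_EXX = 550 MPa.
Effective throat t_e = 0.707 × 16 = 11.31 mm.
Total length L = 400 mm; A_we = 11.31 × 400 = 4525 mm².
F_nw = 0.6 F_EXX = 0.6 × 550 = 330 MPa.
φR_n = 0.75 × 330 × 4525 × 10⁻³ = 1120 kN.

φR_n ≈ 1120 kN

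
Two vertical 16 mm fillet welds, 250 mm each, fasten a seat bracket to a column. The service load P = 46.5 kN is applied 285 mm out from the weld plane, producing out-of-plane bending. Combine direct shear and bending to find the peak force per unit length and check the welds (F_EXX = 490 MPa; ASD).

f_max ≈ 643 N/mm; adequate

L_w = 2 × 250 = 500 mm; section modulus (unit throat) S = 2 × L²/6 = 20830 mm².
Direct shear f_v = P/L_w = 46.5×10³/500 = 93 N/mm.
Moment M = P × e = 46.5×10³ × 285 = 13252000 N·mm; bending f_b = M/S = 636.1 N/mm.
f_max = √(f_v² + f_b²) = √(93² + 636.1²) = 642.9 N/mm.
r_n/Ω = (1/2.0) × 0.6 × 490 × (0.707 × 16) = 1663 N/mm → adequate.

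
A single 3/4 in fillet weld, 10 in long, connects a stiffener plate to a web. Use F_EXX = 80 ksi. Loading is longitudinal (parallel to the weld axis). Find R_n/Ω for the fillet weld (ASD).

R_n/Ω ≈ 127 kips

Effective throat t_e = 0.707 × 0.75 = 0.5302 in.
Total length L = 10 in; A_we = 0.5302 × 10 = 5.303 in².
F_nw = 0.6 F_EXX = 0.6 × 80 = 48 ksi.
R_n = 48 × 5.303 = 254.5 kips; R_n/Ω = 254.5/2.0 = 127.3 kips.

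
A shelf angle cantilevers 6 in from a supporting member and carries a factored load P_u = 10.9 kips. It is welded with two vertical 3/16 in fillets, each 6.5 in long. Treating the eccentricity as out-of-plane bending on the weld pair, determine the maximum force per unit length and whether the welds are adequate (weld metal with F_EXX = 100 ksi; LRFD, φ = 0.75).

f_max ≈ 4.72 kip/in; adequate

L_w = 2 × 6.5 = 13 in; section modulus (unit throat) S = 2 × L²/6 = 14.08 in².
Direct shear f_v = P/L_w = 10.9/13 = 0.8385 kip/in.
Moment M = P × e = 10.9 × 6 = 65.4 kip·in; bending f_b = M/S = 4.644 kip/in.
f_max = √(f_v² + f_b²) = √(0.8385² + 4.644²) = 4.719 kip/in.
φr_n = 0.75 × 0.6 × 100 × (0.707 × 0.1875) = 5.965 kip/in → adequate.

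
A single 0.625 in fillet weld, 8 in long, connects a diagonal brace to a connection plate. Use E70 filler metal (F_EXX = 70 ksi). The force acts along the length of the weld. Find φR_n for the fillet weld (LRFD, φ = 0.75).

Effective throat t_e = 0.707 × 0.625 = 0.4419 in.
Total length L = 8 in; A_we = 0.4419 × 8 = 3.535 in².
F_nw = 0.6 F_EXX = 0.6 × 70 = 42 ksi.
φR_n = 0.75 × 42 × 3.535 = 111.4 kip.

φR_n ≈ 111 kip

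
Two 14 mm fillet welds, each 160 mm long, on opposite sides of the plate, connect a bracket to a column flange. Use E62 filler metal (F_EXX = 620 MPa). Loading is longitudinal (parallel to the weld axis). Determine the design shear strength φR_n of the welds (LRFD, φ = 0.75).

φR_n ≈ 884 kN

Effective throat t_e = 0.707 × 14 = 9.898 mm.
Total length L = 320 mm; A_we = 9.898 × 320 = 3167 mm².
F_nw = 0.6 F_EXX = 0.6 × 620 = 372 MPa.
φR_n = 0.75 × 372 × 3167 × 10⁻³ = 883.7 kN.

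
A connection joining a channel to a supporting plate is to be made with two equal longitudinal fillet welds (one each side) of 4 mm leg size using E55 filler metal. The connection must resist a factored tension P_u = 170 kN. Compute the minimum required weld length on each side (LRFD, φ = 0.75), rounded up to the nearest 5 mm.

L = 125 mm on each side

E55XX → F_EXX = 550 MPa.
Throat t_e = 0.707 × 4 = 2.828 mm.
φr_n = 0.75 × 0.6 × 550 × 2.828 × 10⁻³ = 0.6999 kN/mm.
L_req = P_u / φr_n = 170 / 0.6999 = 242.9 mm total.
Per side: 242.9 / 2 = 121.4 mm.
Round up → use L = 125 mm on each side.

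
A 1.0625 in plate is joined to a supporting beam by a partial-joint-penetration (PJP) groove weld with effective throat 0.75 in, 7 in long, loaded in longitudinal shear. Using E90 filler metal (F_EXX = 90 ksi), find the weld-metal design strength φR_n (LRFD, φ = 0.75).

Effective throat (given) t_e = 0.75 in.
A_we = 0.75 × 7 = 5.25 in².
F_nw = 0.6 F_EXX = 54 ksi.
φR_n = 0.75 × 54 × 5.25 = 212.6 kip.

φR_n ≈ 213 kip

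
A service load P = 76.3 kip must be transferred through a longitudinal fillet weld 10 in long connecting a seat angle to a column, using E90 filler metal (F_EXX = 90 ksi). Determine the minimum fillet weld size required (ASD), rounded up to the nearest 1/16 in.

Total weld length L = 10 in.
Required throat t_e = P × Ω / (0.6 F_EXX × L) = 76.3 × 2.0 / (0.6 × 90 × 10) = 0.2826 in.
Required leg w = t_e / 0.707 = 0.3997 in → use 7/16 in.

w = 7/16 in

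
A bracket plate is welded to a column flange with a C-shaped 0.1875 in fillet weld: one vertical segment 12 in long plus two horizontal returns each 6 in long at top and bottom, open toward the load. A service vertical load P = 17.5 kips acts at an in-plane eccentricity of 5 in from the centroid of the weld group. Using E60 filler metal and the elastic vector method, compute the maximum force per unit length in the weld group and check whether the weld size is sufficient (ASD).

f_max ≈ 1.54 kip/in; adequate

E60XX → F_EXX = 60 ksi.
Total weld length L_w = 24 in. Treat welds as unit-width lines.
Centroid: x̄ = 2×6×3 / 24 = 1.5 in from the vertical weld.
Polar moment about centroid: J = I_x + I_y = [12³/12 + 2×6×6²] + [12×1.5² + 2(6³/12 + 6×1.5²)] = 666 in³.
Direct shear f_v = P/L_w = 17.5 / 24 = 0.7292 kip/in (vertical).
Torsion M = P·e = 17.5 × 5 = 87.5 kip·in.
Critical point at (x, y) = (4.5, 6) from centroid. f_tx = M·y/J = 0.7883 kip/in; f_ty = M·x/J = 0.5912 kip/in.
Resultant f_max = √[f_tx² + (f_v + f_ty)²] = √[0.7883² + (0.7292 + 0.5912)²] = 1.538 kip/in.
Capacity per unit length: r_n/Ω = (1/2.0) × 0.6 × 60 × (0.707 × 0.1875) = 2.386 kip/in.
1.538 ≤ 2.386 → adequate.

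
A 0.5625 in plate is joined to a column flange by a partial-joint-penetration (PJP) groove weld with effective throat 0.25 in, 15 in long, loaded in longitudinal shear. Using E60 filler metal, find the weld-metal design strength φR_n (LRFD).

E60XX → F_EXX = 60 ksi.
Effective throat (given) t_e = 0.25 in.
A_we = 0.25 × 15 = 3.75 in².
F_nw = 0.6 F_EXX = 36 ksi.
φR_n = 0.75 × 36 × 3.75 = 101.2 kip.

φR_n ≈ 101 kip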